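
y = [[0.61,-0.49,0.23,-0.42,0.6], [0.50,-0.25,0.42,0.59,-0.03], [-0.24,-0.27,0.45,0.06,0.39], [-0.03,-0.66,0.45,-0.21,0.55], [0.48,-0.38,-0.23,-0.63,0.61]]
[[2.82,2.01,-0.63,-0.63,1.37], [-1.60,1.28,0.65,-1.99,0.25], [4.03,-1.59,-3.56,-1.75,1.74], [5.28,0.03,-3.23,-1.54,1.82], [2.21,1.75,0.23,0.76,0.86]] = y @ [[-3.44, 3.35, 3.45, 0.10, -0.52], [-1.71, -2.5, -0.51, 0.23, 0.50], [3.16, -0.28, -2.98, -2.17, 1.31], [-2.58, -1.69, -0.12, -1.89, 0.3], [3.79, -3.17, -3.91, -1.46, 2.93]]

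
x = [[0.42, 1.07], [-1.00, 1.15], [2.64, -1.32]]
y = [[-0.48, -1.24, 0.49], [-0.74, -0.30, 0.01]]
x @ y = [[-0.99, -0.84, 0.22], [-0.37, 0.90, -0.48], [-0.29, -2.88, 1.28]]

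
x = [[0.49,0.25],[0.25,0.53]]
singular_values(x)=[0.76, 0.26]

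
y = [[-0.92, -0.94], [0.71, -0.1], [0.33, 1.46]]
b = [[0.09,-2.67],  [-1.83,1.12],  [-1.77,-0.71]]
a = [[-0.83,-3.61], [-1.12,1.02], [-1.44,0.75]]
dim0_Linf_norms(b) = [1.83, 2.67]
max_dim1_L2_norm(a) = 3.7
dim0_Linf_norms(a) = [1.44, 3.61]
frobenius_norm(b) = 3.92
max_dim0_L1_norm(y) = 2.5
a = b + y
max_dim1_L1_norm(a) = 4.44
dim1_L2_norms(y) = [1.32, 0.72, 1.5]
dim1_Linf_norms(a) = [3.61, 1.12, 1.44]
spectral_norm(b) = 3.04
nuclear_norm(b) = 5.52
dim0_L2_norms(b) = [2.55, 2.98]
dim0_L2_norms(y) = [1.21, 1.74]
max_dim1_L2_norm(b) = 2.67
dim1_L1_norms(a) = [4.44, 2.14, 2.19]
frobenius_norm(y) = 2.12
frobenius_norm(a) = 4.32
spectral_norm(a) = 3.83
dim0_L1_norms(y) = [1.96, 2.5]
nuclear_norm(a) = 5.82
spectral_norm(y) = 1.93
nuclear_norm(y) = 2.80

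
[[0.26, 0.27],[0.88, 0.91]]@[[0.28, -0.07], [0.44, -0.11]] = [[0.19, -0.05], [0.65, -0.16]]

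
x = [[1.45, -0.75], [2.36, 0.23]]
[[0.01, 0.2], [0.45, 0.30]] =x @ [[0.16,  0.13], [0.3,  -0.02]]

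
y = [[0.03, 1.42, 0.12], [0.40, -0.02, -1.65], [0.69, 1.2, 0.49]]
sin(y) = [[0.28,  1.72,  0.40], [0.61,  0.44,  -1.94], [0.75,  1.3,  1.09]]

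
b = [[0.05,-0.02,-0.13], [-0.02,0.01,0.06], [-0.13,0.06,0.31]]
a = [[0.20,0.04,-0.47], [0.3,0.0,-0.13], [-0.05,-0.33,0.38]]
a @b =[[0.07,-0.03,-0.17], [0.03,-0.01,-0.08], [-0.05,0.02,0.1]]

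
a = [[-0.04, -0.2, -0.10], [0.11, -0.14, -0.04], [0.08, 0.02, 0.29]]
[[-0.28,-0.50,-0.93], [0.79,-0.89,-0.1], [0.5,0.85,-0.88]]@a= [[-0.12, 0.11, -0.22], [-0.14, -0.04, -0.07], [0.00, -0.24, -0.34]]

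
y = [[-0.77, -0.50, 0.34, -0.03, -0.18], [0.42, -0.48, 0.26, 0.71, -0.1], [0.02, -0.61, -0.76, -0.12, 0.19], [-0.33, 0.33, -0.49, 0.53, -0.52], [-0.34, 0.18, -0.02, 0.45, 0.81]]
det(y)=-0.998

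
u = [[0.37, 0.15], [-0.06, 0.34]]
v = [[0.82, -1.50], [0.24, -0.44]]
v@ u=[[0.39, -0.39], [0.12, -0.11]]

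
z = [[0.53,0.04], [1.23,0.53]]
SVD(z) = [[-0.36, -0.93], [-0.93, 0.36]] @ diag([1.4318218119504509, 0.16182181195045106]) @ [[-0.93,-0.36], [-0.36,0.93]]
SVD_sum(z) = [[0.48,0.18], [1.25,0.48]] + [[0.05, -0.14], [-0.02, 0.05]]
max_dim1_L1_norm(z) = 1.76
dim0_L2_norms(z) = [1.34, 0.53]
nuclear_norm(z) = 1.59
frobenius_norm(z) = 1.44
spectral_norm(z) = 1.43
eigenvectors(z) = [[0.18,-0.18],[0.98,0.98]]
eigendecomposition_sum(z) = [[0.38,0.07], [2.08,0.38]] + [[0.15, -0.03],[-0.85, 0.15]]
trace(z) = 1.06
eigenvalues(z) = [0.75, 0.31]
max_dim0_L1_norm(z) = 1.76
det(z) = 0.23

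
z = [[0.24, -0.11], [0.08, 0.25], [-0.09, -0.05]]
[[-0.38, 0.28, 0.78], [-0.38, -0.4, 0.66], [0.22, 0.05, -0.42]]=z @[[-1.98, 0.37, 3.89], [-0.87, -1.70, 1.40]]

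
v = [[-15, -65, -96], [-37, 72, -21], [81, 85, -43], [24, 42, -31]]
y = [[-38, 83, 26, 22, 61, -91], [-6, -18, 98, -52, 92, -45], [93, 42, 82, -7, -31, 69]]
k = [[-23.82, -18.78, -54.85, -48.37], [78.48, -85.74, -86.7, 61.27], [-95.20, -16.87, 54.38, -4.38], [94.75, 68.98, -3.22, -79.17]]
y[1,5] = -45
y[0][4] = 61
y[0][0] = -38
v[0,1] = -65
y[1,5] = -45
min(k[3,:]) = -79.17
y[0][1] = 83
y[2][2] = 82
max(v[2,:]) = 85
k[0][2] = -54.85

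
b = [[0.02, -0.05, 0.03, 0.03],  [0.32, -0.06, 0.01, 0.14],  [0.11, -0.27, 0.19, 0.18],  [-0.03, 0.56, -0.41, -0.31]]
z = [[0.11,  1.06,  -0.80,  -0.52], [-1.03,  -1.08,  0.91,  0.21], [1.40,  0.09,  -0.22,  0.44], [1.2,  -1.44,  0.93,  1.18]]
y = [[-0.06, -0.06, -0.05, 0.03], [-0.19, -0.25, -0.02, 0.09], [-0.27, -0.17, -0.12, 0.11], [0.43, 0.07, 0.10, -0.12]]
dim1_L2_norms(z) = [1.43, 1.76, 1.49, 2.4]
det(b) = -0.00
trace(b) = -0.16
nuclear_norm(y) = 0.91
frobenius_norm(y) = 0.68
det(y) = 0.00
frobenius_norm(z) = 3.62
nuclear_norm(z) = 5.08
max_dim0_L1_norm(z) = 3.74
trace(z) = -0.01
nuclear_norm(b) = 1.21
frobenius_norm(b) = 0.93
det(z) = -0.00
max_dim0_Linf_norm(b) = 0.56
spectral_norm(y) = 0.65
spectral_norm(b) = 0.87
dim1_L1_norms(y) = [0.2, 0.55, 0.67, 0.72]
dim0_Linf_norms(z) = [1.4, 1.44, 0.93, 1.18]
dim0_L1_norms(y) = [0.95, 0.55, 0.29, 0.35]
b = y @ z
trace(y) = -0.55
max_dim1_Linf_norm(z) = 1.44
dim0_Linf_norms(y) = [0.43, 0.25, 0.12, 0.12]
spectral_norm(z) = 2.89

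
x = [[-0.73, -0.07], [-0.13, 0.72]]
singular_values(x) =[0.76, 0.7]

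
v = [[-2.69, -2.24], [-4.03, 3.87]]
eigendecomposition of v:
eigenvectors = [[-0.89, 0.28], [-0.46, -0.96]]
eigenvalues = [-3.86, 5.04]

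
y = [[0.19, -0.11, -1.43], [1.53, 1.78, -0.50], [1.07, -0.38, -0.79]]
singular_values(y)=[2.55, 1.63, 0.76]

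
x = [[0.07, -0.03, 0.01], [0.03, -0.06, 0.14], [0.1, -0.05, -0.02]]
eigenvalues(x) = [(0.04+0j), (-0.03+0.06j), (-0.03-0.06j)]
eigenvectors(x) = [[(0.59+0j), (-0.2-0.09j), (-0.2+0.09j)],[(0.71+0j), (-0.88+0j), (-0.88-0j)],[(0.38+0j), -0.18-0.37j, -0.18+0.37j]]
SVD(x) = [[-0.35, 0.4, -0.85],[-0.85, -0.51, 0.12],[-0.38, 0.76, 0.52]] @ diag([0.16649359019323026, 0.12288866781517443, 0.008846453932532613]) @ [[-0.53, 0.49, -0.69], [0.73, -0.16, -0.67], [-0.44, -0.86, -0.27]]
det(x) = 0.00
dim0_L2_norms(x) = [0.13, 0.08, 0.14]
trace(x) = -0.01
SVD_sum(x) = [[0.03, -0.03, 0.04], [0.08, -0.07, 0.10], [0.03, -0.03, 0.04]] + [[0.04,-0.01,-0.03], [-0.05,0.01,0.04], [0.07,-0.02,-0.06]] + [[0.00, 0.01, 0.00], [-0.0, -0.00, -0.00], [-0.00, -0.00, -0.00]]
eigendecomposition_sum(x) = [[(0.06+0j), (-0.01-0j), -0.02+0.00j],[(0.08+0j), (-0.01-0j), (-0.02+0j)],[(0.04+0j), -0.01-0.00j, -0.01+0.00j]] + [[0.00-0.02j,(-0.01+0.01j),0.01+0.02j], [(-0.02-0.08j),-0.02+0.04j,0.08+0.05j], [(0.03-0.03j),-0.02-0.00j,-0.00+0.04j]] + [[0.00+0.02j,(-0.01-0.01j),(0.01-0.02j)], [(-0.02+0.08j),(-0.02-0.04j),(0.08-0.05j)], [(0.03+0.03j),(-0.02+0j),(-0-0.04j)]]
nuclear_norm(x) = 0.30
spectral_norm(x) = 0.17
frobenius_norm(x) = 0.21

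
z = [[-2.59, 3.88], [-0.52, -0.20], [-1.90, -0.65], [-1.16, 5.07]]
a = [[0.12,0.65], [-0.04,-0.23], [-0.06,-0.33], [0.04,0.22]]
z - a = [[-2.71, 3.23], [-0.48, 0.03], [-1.84, -0.32], [-1.20, 4.85]]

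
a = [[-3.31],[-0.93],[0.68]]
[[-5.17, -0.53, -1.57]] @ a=[[16.54]]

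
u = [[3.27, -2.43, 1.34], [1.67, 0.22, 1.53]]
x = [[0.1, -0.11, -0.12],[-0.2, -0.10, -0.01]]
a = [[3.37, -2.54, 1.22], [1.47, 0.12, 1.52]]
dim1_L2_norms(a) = [4.39, 2.12]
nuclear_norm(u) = 6.10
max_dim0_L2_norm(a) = 3.68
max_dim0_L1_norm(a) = 4.84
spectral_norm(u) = 4.63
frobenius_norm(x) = 0.29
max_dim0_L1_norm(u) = 4.94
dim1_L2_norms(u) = [4.29, 2.28]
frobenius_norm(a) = 4.88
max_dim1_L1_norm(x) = 0.33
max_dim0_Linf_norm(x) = 0.2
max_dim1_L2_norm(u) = 4.29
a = u + x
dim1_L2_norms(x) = [0.19, 0.22]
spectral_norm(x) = 0.23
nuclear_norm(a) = 6.09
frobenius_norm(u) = 4.86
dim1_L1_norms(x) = [0.33, 0.31]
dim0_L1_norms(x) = [0.3, 0.21, 0.13]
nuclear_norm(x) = 0.41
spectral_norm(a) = 4.66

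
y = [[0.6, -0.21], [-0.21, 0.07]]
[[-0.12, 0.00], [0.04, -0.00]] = y @ [[-0.18, 0.07], [0.05, 0.18]]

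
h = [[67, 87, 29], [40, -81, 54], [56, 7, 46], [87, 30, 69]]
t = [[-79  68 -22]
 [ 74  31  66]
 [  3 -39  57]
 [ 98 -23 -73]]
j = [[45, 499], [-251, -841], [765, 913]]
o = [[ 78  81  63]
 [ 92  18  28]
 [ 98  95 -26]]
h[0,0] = 67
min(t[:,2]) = -73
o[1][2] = 28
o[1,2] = 28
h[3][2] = 69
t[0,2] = -22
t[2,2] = 57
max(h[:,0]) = 87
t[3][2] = -73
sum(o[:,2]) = 65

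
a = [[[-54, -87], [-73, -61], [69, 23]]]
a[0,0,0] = -54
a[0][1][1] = -61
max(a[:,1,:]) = -61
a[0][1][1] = -61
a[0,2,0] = 69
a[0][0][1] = -87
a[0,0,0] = -54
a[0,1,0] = -73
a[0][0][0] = -54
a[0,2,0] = 69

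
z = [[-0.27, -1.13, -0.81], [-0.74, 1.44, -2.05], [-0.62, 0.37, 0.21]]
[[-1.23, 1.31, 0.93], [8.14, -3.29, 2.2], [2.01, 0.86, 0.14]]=z @[[-2.16, -1.91, -0.56], [2.59, -1.56, -0.04], [-1.37, 1.20, -0.9]]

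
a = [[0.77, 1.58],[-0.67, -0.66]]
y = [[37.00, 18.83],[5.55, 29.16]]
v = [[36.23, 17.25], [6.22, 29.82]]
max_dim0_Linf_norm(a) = 1.58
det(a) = 0.55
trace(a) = 0.11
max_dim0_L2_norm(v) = 36.76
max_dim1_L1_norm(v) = 53.48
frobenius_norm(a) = 1.99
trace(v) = 66.05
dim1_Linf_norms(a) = [1.58, 0.67]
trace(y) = 66.16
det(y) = 974.41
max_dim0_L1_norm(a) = 2.24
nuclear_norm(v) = 66.96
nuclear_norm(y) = 67.48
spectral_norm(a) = 1.97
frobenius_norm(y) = 51.04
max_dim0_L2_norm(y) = 37.41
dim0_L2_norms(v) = [36.76, 34.45]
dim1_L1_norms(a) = [2.35, 1.33]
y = v + a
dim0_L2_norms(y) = [37.41, 34.71]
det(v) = 973.08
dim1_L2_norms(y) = [41.52, 29.68]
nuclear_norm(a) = 2.25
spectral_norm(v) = 45.65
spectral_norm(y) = 46.54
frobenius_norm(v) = 50.38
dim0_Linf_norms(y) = [37.0, 29.16]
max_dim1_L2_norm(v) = 40.13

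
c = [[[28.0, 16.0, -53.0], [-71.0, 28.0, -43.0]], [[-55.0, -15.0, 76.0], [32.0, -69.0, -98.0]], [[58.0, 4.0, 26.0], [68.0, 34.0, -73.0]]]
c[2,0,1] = 4.0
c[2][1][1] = 34.0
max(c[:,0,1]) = 16.0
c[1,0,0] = -55.0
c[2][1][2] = -73.0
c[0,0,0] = 28.0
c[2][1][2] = -73.0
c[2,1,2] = -73.0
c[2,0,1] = 4.0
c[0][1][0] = -71.0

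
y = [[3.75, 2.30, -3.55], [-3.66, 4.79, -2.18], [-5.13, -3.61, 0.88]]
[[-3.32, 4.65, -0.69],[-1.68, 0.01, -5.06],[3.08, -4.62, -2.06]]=y @[[-0.27, 0.63, 0.67], [-0.37, 0.27, -0.19], [0.41, -0.47, 0.78]]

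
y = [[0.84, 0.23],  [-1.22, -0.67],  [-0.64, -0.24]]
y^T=[[0.84, -1.22, -0.64], [0.23, -0.67, -0.24]]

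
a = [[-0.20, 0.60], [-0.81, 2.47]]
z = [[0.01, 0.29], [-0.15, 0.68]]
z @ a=[[-0.24, 0.72], [-0.52, 1.59]]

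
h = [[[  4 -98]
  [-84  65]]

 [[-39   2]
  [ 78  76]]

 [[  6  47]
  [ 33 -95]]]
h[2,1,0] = 33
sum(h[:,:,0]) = -2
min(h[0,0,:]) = -98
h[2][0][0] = 6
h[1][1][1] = 76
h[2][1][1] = -95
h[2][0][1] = 47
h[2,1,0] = 33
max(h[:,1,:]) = 78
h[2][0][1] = 47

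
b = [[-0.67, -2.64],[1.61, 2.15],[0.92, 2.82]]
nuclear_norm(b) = 5.58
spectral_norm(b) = 4.77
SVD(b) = [[-0.56, -0.49], [0.55, -0.83], [0.62, 0.28]] @ diag([4.773308030852178, 0.8046306249466842]) @ [[0.38, 0.92],[-0.92, 0.38]]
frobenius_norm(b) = 4.84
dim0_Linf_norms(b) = [1.61, 2.82]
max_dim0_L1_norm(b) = 7.61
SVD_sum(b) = [[-1.03, -2.49],[1.00, 2.40],[1.13, 2.73]] + [[0.36, -0.15], [0.61, -0.25], [-0.21, 0.09]]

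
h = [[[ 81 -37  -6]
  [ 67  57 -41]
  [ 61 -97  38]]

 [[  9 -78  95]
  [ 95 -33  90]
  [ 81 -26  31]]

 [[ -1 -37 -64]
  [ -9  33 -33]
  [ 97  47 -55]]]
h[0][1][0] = 67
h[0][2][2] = 38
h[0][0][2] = -6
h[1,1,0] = 95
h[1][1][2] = 90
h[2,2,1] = 47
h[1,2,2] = 31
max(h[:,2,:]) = 97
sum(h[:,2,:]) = 177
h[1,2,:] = [81, -26, 31]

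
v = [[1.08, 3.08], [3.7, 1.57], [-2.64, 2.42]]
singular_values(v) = [4.82, 4.05]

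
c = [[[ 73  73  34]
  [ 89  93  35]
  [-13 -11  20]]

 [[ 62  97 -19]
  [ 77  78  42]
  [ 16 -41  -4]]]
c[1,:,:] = [[62, 97, -19], [77, 78, 42], [16, -41, -4]]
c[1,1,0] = 77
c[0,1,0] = 89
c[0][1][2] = 35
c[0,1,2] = 35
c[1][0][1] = 97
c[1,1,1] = 78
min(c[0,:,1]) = -11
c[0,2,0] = -13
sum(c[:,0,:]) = 320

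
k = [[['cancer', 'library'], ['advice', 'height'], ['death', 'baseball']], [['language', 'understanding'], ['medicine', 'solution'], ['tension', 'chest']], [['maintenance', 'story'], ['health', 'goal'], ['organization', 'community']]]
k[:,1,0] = ['advice', 'medicine', 'health']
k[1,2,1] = 'chest'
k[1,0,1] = 'understanding'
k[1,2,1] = 'chest'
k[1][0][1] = 'understanding'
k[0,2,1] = 'baseball'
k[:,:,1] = [['library', 'height', 'baseball'], ['understanding', 'solution', 'chest'], ['story', 'goal', 'community']]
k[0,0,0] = 'cancer'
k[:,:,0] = [['cancer', 'advice', 'death'], ['language', 'medicine', 'tension'], ['maintenance', 'health', 'organization']]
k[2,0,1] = 'story'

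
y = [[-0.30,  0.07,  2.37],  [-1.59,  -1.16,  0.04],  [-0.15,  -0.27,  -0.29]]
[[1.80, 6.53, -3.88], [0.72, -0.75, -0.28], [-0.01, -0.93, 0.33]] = y @ [[0.31, 0.39, -0.59], [-1.02, 0.21, 0.99], [0.83, 2.8, -1.74]]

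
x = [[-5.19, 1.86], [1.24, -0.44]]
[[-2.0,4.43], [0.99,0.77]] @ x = [[15.87, -5.67], [-4.18, 1.50]]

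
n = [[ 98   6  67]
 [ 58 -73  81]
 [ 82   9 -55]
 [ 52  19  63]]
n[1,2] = 81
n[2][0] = 82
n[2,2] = -55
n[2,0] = 82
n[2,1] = 9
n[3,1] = 19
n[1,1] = -73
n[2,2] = -55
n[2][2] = -55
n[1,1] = -73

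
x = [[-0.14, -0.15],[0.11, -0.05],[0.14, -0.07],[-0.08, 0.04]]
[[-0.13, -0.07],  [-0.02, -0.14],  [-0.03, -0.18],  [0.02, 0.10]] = x@[[0.13, -0.71], [0.72, 1.14]]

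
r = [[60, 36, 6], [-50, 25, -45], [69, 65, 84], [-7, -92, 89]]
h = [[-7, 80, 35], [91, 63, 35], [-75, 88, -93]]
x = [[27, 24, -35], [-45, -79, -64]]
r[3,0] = -7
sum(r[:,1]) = 34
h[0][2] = 35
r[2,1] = 65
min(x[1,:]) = -79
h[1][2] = 35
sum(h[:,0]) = 9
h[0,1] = 80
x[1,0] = -45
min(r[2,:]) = 65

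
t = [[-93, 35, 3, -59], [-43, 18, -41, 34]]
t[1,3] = 34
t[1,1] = 18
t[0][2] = 3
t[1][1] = 18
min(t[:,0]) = -93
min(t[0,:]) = -93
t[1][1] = 18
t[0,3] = -59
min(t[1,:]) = -43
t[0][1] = 35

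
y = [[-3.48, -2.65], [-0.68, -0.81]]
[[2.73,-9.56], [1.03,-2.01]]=y @ [[0.51, 2.39], [-1.70, 0.47]]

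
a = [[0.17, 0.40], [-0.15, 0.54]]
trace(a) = 0.71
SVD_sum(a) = [[-0.01, 0.39], [-0.02, 0.54]] + [[0.18, 0.01], [-0.13, -0.0]]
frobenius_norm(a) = 0.71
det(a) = 0.15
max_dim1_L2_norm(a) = 0.56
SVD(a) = [[0.59, 0.81], [0.81, -0.59]] @ diag([0.6723256980040153, 0.22578342676869304]) @ [[-0.03,1.00], [1.00,0.03]]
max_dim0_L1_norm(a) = 0.94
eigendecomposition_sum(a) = [[(0.09+0.28j), 0.20-0.44j], [-0.07+0.17j, (0.27-0.12j)]] + [[0.09-0.28j, 0.20+0.44j], [-0.07-0.17j, 0.27+0.12j]]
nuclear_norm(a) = 0.90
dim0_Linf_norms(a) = [0.17, 0.54]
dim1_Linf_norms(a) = [0.4, 0.54]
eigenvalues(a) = [(0.36+0.16j), (0.36-0.16j)]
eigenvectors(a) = [[(0.85+0j), (0.85-0j)], [(0.39+0.34j), 0.39-0.34j]]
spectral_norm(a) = 0.67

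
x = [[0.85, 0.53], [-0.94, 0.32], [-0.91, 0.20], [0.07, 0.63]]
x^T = [[0.85, -0.94, -0.91, 0.07], [0.53, 0.32, 0.20, 0.63]]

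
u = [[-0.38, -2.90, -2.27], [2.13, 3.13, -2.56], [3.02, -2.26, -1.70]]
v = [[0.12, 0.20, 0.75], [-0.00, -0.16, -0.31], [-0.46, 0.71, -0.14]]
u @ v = [[1.0, -1.22, 0.93], [1.43, -1.89, 0.99], [1.14, -0.24, 3.2]]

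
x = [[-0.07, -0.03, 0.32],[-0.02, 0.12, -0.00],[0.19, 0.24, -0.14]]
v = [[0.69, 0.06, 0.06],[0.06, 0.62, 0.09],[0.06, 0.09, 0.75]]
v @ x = [[-0.04, 0.00, 0.21], [0.0, 0.09, 0.01], [0.14, 0.19, -0.09]]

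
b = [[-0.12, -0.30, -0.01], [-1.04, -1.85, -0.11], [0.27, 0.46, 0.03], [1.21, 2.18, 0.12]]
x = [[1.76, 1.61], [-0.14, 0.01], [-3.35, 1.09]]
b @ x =[[-0.14,  -0.21],[-1.2,  -1.81],[0.31,  0.47],[1.42,  2.10]]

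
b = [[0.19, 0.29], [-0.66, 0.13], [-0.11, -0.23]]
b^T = [[0.19, -0.66, -0.11], [0.29, 0.13, -0.23]]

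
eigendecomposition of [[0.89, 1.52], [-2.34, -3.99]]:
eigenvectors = [[0.86, -0.36], [-0.51, 0.93]]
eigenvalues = [-0.0, -3.1]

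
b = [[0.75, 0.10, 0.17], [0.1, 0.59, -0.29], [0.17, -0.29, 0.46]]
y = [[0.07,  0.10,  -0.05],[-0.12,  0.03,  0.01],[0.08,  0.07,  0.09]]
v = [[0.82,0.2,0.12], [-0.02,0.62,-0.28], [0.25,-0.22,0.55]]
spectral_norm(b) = 0.85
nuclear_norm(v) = 2.01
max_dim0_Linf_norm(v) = 0.82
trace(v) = 1.99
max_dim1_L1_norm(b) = 1.02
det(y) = 0.00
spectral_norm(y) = 0.18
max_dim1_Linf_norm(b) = 0.75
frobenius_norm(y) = 0.23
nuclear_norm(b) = 1.80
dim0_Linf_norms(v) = [0.82, 0.62, 0.55]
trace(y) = 0.19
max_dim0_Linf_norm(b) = 0.75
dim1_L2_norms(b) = [0.78, 0.66, 0.57]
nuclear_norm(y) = 0.38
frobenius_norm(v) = 1.27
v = b + y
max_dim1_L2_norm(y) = 0.14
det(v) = 0.20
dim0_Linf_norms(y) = [0.12, 0.1, 0.09]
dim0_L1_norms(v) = [1.09, 1.04, 0.95]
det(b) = 0.11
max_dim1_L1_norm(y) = 0.24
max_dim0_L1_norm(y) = 0.27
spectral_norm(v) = 0.93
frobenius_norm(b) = 1.17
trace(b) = 1.80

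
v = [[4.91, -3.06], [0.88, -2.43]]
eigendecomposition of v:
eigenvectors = [[0.99, 0.40], [0.13, 0.92]]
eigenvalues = [4.52, -2.04]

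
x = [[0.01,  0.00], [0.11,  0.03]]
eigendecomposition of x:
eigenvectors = [[0.0, 0.18],  [1.0, -0.98]]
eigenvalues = [0.03, 0.01]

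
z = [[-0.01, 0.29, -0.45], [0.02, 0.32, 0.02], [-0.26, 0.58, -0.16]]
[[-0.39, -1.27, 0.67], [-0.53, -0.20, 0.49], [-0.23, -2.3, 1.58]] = z@[[-2.42,5.2,-2.08], [-1.49,-1.08,1.69], [-0.03,2.00,-0.36]]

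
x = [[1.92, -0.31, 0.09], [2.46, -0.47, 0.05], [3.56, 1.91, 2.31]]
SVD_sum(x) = [[1.46, 0.43, 0.64], [1.83, 0.54, 0.81], [4.01, 1.18, 1.76]] + [[0.46, -0.74, -0.55], [0.63, -1.01, -0.75], [-0.45, 0.73, 0.55]] + [[-0.00, -0.00, 0.0], [0.0, 0.0, -0.0], [0.00, 0.00, -0.0]]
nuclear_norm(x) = 7.28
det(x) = 0.01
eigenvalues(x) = [2.74, 1.01, 0.0]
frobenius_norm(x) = 5.63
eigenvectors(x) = [[0.08, 0.19, -0.14], [0.08, 0.28, -0.65], [0.99, -0.94, 0.75]]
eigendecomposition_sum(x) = [[0.75, 0.02, 0.16],[0.72, 0.02, 0.15],[9.34, 0.27, 1.97]] + [[1.17, -0.33, -0.07],  [1.75, -0.5, -0.1],  [-5.79, 1.65, 0.34]] + [[-0.0, 0.0, 0.0], [-0.01, 0.01, 0.00], [0.01, -0.01, -0.00]]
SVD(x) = [[-0.31, -0.51, -0.80],[-0.39, -0.70, 0.60],[-0.86, 0.50, 0.02]] @ diag([5.257589109475522, 2.0201869920552804, 0.0011282974011760127]) @ [[-0.88, -0.26, -0.39],[-0.45, 0.72, 0.54],[0.14, 0.65, -0.75]]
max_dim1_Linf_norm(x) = 3.56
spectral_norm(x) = 5.26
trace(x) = 3.76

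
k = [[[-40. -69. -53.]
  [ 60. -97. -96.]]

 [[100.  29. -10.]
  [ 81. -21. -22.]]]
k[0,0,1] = -69.0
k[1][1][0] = 81.0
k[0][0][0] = -40.0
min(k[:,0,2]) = -53.0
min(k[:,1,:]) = -97.0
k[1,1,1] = -21.0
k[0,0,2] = -53.0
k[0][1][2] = -96.0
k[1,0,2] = -10.0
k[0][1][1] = -97.0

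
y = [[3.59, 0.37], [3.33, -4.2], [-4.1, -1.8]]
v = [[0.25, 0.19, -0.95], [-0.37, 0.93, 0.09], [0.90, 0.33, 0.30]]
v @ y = [[5.43, 1.0], [1.40, -4.20], [3.10, -1.59]]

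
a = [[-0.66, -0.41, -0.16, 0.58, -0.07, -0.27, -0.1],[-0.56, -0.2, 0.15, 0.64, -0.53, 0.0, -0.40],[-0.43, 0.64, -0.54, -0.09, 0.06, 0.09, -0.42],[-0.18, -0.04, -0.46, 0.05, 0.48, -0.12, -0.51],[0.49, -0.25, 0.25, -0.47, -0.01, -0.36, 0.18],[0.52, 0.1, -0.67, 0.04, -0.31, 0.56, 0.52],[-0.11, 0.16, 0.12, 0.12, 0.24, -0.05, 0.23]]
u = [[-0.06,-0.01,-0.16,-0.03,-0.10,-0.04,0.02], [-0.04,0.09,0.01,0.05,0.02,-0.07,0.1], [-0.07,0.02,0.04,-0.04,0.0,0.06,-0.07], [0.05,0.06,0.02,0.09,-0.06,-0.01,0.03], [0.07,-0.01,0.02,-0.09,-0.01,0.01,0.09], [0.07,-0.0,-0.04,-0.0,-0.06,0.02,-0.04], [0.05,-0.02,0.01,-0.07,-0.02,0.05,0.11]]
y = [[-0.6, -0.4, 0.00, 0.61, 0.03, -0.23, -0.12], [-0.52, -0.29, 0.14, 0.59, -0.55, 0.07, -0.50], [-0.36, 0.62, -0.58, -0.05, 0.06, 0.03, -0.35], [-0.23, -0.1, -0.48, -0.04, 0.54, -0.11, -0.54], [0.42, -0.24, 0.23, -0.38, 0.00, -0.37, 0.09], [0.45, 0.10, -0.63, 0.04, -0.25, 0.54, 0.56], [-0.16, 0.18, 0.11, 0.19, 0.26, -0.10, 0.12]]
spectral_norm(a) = 1.66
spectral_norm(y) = 1.59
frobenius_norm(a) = 2.54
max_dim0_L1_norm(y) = 2.74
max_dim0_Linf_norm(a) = 0.67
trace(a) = -0.57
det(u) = 0.00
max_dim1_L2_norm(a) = 1.19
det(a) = -0.03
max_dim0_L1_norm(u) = 0.46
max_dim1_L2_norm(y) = 1.13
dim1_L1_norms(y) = [1.99, 2.66, 2.05, 2.04, 1.73, 2.57, 1.12]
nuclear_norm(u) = 0.92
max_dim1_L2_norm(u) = 0.21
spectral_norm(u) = 0.22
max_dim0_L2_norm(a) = 1.22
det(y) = -0.02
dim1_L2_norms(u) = [0.21, 0.17, 0.13, 0.14, 0.15, 0.11, 0.15]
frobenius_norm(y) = 2.48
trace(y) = -0.85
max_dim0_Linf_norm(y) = 0.63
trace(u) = 0.28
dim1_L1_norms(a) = [2.25, 2.48, 2.27, 1.84, 2.01, 2.72, 1.03]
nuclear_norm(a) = 5.68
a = u + y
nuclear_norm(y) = 5.57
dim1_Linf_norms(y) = [0.61, 0.59, 0.62, 0.54, 0.42, 0.63, 0.26]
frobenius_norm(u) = 0.40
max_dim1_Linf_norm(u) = 0.16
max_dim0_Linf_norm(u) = 0.16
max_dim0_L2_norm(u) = 0.19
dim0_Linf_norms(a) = [0.66, 0.64, 0.67, 0.64, 0.53, 0.56, 0.52]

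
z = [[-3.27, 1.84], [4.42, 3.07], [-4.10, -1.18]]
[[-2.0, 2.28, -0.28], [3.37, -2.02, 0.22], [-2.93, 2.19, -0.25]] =z @ [[0.68, -0.59, 0.07],[0.12, 0.19, -0.03]]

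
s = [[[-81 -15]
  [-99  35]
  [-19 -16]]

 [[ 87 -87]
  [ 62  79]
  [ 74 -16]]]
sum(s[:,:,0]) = 24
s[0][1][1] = 35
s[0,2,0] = -19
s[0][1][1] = 35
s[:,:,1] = [[-15, 35, -16], [-87, 79, -16]]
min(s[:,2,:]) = -19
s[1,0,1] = -87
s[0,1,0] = -99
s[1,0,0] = 87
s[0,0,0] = -81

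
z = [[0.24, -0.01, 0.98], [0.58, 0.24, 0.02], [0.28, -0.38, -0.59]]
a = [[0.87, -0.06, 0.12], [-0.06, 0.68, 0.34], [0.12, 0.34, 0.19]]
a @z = [[0.21, -0.07, 0.78],[0.48, 0.03, -0.25],[0.28, 0.01, 0.01]]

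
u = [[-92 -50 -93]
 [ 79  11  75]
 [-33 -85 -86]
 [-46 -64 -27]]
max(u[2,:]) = -33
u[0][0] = -92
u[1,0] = 79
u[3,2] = -27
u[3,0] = -46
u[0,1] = -50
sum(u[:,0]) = -92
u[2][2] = -86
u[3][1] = -64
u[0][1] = -50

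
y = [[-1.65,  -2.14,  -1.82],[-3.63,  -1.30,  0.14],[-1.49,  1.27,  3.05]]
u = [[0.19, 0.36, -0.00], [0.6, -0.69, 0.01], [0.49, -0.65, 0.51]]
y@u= [[-2.49, 2.07, -0.95], [-1.4, -0.5, 0.06], [1.97, -3.40, 1.57]]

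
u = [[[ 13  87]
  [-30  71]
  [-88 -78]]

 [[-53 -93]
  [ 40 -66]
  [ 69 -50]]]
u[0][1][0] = -30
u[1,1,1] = -66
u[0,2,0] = -88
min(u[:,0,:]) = -93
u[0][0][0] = 13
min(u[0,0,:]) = 13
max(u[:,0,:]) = 87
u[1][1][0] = 40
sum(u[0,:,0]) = -105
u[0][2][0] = -88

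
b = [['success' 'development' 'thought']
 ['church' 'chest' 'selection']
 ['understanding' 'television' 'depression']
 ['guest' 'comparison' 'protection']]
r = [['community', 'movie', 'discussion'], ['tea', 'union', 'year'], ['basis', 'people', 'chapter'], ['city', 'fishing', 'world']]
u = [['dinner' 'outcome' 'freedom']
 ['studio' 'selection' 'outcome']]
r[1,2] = 'year'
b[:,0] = ['success', 'church', 'understanding', 'guest']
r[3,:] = ['city', 'fishing', 'world']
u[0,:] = ['dinner', 'outcome', 'freedom']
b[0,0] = 'success'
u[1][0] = 'studio'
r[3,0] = 'city'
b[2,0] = 'understanding'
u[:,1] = ['outcome', 'selection']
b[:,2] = ['thought', 'selection', 'depression', 'protection']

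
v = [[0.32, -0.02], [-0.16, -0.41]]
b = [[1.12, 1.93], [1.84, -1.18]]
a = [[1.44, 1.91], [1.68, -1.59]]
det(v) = -0.13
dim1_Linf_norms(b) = [1.93, 1.84]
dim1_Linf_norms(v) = [0.32, 0.41]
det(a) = -5.50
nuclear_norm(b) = 4.42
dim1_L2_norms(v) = [0.32, 0.44]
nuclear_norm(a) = 4.70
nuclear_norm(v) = 0.75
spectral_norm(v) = 0.46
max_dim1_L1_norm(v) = 0.57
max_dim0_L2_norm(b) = 2.26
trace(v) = -0.09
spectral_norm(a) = 2.49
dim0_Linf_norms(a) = [1.68, 1.91]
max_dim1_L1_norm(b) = 3.05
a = v + b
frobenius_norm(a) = 3.33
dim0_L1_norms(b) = [2.96, 3.11]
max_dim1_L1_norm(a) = 3.35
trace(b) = -0.06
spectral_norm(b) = 2.26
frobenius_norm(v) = 0.54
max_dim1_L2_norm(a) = 2.39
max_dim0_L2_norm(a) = 2.49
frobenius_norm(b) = 3.12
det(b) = -4.87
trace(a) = -0.15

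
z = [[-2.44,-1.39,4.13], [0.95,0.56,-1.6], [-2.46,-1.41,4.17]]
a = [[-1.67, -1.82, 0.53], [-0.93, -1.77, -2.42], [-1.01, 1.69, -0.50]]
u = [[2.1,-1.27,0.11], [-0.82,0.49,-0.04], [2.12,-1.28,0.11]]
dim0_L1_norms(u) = [5.04, 3.04, 0.26]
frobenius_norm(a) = 4.51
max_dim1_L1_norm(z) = 8.04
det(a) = -13.69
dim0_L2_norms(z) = [3.59, 2.06, 6.08]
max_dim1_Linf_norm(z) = 4.17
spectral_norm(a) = 3.51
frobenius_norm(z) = 7.36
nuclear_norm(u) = 3.62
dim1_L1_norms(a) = [4.02, 5.12, 3.2]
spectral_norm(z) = 7.36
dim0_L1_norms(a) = [3.61, 5.28, 3.45]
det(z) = -0.00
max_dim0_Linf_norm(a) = 2.42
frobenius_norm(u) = 3.62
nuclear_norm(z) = 7.38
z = u @ a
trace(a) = -3.94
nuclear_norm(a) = 7.49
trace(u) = 2.70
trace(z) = 2.29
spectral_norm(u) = 3.62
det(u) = -0.00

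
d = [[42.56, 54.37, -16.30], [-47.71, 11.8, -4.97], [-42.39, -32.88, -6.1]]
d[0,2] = -16.3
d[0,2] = -16.3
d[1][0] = -47.71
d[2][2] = -6.1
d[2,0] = -42.39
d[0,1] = 54.37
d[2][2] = -6.1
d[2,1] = -32.88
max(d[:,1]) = 54.37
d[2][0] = -42.39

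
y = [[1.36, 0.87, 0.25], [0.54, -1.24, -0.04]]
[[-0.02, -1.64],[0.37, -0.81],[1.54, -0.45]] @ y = [[-0.91, 2.02, 0.06],[0.07, 1.33, 0.12],[1.85, 1.90, 0.4]]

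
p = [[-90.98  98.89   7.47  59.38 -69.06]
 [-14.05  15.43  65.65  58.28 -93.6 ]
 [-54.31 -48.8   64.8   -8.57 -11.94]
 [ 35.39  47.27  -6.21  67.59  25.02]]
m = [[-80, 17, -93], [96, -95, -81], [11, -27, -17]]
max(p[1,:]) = 65.65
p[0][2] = 7.47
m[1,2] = -81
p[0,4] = -69.06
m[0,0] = -80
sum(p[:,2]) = 131.71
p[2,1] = -48.8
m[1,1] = -95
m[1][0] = 96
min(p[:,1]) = -48.8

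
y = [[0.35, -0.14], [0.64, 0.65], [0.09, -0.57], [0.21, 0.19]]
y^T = [[0.35, 0.64, 0.09, 0.21], [-0.14, 0.65, -0.57, 0.19]]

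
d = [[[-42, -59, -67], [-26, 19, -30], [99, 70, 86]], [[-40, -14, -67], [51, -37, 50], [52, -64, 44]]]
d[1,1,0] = 51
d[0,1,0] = -26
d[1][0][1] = -14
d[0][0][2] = -67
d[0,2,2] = 86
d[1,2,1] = -64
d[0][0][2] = -67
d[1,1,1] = -37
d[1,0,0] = -40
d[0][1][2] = -30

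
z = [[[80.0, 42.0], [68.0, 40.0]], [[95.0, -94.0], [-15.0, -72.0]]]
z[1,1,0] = -15.0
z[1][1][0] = -15.0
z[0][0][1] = 42.0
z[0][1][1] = 40.0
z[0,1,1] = 40.0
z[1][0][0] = 95.0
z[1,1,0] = -15.0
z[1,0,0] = 95.0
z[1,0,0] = 95.0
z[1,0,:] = [95.0, -94.0]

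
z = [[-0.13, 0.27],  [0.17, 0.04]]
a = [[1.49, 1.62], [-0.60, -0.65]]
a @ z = [[0.08, 0.47], [-0.03, -0.19]]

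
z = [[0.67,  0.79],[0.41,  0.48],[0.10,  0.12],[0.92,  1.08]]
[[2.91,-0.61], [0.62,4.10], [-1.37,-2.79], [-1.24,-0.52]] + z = [[3.58, 0.18], [1.03, 4.58], [-1.27, -2.67], [-0.32, 0.56]]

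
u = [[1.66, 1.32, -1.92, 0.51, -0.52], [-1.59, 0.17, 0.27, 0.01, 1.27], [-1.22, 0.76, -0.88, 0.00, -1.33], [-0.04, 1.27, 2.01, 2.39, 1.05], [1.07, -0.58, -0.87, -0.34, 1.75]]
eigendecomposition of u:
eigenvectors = [[0.46+0.00j,(0.22-0.07j),0.22+0.07j,(0.05+0j),0.42+0.00j], [(0.06+0j),-0.32+0.39j,-0.32-0.39j,-0.57+0.00j,0.26+0.00j], [-0.42+0.00j,0.06+0.14j,0.06-0.14j,-0.10+0.00j,0.72+0.00j], [(0.06+0j),(0.72+0j),(0.72-0j),0.78+0.00j,-0.48+0.00j], [(0.78+0j),(-0.39+0j),(-0.39-0j),(-0.24+0j),(0.05+0j)]]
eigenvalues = [(2.78+0j), (1.43+1.08j), (1.43-1.08j), (0.87+0j), (-1.41+0j)]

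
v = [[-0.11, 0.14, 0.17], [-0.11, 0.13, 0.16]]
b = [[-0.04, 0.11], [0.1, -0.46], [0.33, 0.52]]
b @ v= [[-0.01, 0.01, 0.01],  [0.04, -0.05, -0.06],  [-0.09, 0.11, 0.14]]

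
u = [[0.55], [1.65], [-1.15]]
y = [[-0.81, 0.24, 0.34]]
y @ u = [[-0.44]]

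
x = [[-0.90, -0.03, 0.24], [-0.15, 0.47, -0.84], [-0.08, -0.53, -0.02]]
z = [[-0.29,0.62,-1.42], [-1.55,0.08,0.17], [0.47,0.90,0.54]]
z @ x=[[0.28, 1.05, -0.56],  [1.37, -0.01, -0.44],  [-0.60, 0.12, -0.65]]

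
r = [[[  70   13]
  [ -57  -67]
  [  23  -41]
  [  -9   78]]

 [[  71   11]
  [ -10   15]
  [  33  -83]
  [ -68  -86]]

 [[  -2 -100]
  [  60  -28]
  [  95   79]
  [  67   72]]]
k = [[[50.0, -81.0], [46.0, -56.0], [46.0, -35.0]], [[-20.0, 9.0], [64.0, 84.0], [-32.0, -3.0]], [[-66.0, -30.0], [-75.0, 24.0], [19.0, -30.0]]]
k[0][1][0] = 46.0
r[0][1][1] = -67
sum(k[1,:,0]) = 12.0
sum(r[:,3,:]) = 54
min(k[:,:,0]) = -75.0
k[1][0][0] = -20.0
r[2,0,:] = [-2, -100]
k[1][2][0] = -32.0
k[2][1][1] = 24.0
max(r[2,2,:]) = 95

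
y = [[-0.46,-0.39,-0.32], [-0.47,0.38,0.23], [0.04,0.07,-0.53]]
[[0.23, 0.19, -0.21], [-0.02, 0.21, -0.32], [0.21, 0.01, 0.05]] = y@[[-0.19, -0.43, 0.58], [-0.04, 0.05, -0.08], [-0.41, -0.04, -0.07]]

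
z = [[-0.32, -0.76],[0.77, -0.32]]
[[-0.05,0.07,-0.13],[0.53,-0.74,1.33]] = z @ [[0.61, -0.85, 1.53], [-0.19, 0.26, -0.47]]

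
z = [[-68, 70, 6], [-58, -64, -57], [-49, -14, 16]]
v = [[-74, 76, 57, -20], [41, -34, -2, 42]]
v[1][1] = -34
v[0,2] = 57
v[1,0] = 41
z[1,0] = -58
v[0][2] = 57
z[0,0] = -68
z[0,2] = 6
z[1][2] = -57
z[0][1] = 70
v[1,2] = -2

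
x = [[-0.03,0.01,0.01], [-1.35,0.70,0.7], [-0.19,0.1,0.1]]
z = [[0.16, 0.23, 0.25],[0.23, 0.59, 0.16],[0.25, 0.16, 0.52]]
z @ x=[[-0.36, 0.19, 0.19],[-0.83, 0.43, 0.43],[-0.32, 0.17, 0.17]]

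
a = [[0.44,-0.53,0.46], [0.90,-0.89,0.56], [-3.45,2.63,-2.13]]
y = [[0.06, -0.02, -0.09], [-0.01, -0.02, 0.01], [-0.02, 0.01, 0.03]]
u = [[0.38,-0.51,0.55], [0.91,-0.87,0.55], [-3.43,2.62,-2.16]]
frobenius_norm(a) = 5.09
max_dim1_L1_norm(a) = 8.21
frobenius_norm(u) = 5.09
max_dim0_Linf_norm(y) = 0.09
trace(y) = 0.07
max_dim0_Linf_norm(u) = 3.43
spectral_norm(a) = 5.09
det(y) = 0.00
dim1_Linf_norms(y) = [0.09, 0.02, 0.03]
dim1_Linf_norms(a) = [0.53, 0.9, 3.45]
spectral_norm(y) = 0.12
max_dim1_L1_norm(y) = 0.17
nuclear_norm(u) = 5.50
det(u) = -0.20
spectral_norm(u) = 5.08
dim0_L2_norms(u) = [3.57, 2.81, 2.3]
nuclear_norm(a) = 5.42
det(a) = -0.13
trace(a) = -2.58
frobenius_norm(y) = 0.12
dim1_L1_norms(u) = [1.44, 2.33, 8.21]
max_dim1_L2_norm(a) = 4.83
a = u + y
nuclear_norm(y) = 0.14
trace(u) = -2.65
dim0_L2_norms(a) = [3.59, 2.83, 2.25]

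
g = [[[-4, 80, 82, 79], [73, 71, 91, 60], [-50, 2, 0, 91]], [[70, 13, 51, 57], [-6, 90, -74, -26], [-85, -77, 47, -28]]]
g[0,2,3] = 91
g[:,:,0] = [[-4, 73, -50], [70, -6, -85]]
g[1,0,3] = 57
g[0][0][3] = 79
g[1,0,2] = 51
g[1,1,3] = -26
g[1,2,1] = -77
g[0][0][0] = -4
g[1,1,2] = -74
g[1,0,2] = 51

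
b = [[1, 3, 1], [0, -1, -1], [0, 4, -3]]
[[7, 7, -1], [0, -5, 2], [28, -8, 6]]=b @ [[-1, 0, 1], [4, 1, 0], [-4, 4, -2]]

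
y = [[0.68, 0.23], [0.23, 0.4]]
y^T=[[0.68, 0.23], [0.23, 0.4]]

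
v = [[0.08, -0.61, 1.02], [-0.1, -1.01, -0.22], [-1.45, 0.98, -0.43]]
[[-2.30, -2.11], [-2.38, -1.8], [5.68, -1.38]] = v @ [[-1.97, 2.52], [2.66, 1.79], [-0.51, -1.20]]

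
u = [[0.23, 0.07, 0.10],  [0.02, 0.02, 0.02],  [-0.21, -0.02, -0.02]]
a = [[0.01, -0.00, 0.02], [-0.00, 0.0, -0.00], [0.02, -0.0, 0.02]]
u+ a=[[0.24, 0.07, 0.12], [0.02, 0.02, 0.02], [-0.19, -0.02, 0.00]]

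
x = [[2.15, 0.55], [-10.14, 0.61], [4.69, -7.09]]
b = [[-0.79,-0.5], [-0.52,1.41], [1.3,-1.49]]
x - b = [[2.94,1.05],[-9.62,-0.80],[3.39,-5.60]]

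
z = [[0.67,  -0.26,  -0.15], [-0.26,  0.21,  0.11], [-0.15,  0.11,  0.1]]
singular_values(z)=[0.83, 0.12, 0.03]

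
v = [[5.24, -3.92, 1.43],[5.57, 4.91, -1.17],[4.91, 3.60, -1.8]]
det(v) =-46.823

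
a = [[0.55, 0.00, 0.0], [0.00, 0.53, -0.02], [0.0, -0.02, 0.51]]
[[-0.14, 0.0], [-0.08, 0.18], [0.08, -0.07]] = a @ [[-0.25, -0.0], [-0.14, 0.33], [0.16, -0.13]]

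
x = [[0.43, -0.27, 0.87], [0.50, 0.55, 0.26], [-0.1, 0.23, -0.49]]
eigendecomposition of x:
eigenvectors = [[(0.39-0.18j), (0.39+0.18j), (-0.71+0j)], [(-0.86+0j), -0.86-0.00j, (0.21+0j)], [-0.26+0.05j, (-0.26-0.05j), 0.67+0.00j]]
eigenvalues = [(0.4+0.09j), (0.4-0.09j), (-0.31+0j)]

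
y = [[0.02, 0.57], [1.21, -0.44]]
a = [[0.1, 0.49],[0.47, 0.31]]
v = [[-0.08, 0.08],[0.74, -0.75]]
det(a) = -0.20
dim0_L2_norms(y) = [1.21, 0.72]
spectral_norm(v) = 1.06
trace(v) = -0.83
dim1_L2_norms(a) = [0.5, 0.56]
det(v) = 0.00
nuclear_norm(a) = 0.98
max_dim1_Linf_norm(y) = 1.21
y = v + a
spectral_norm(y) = 1.30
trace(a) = 0.41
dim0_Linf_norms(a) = [0.47, 0.49]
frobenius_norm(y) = 1.41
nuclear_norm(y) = 1.84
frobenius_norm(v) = 1.06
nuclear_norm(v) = 1.06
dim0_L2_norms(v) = [0.74, 0.75]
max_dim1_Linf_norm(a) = 0.49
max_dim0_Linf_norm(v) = 0.75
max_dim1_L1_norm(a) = 0.78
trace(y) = -0.42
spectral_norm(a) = 0.70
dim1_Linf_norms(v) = [0.08, 0.75]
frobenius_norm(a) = 0.75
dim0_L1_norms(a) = [0.57, 0.8]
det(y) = -0.70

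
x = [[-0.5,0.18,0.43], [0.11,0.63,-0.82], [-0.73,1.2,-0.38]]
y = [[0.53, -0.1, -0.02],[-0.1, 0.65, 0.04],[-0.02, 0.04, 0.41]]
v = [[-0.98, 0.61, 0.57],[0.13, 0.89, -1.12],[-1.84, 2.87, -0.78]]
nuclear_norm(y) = 1.59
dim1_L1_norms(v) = [2.16, 2.14, 5.49]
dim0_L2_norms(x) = [0.89, 1.37, 1.0]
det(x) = -0.00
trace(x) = -0.25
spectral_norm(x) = 1.65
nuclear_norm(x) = 2.62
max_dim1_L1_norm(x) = 2.31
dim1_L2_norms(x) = [0.68, 1.04, 1.46]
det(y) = 0.14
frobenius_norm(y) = 0.95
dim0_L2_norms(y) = [0.54, 0.66, 0.41]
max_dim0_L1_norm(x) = 2.01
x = y @ v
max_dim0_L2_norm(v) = 3.07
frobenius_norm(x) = 1.91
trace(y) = 1.59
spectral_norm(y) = 0.71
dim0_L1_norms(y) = [0.65, 0.79, 0.47]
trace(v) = -0.87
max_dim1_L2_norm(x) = 1.46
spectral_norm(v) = 3.72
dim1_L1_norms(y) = [0.65, 0.79, 0.47]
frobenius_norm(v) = 3.99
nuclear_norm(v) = 5.17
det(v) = -0.00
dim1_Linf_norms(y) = [0.53, 0.65, 0.41]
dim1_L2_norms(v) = [1.29, 1.44, 3.5]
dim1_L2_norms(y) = [0.54, 0.66, 0.41]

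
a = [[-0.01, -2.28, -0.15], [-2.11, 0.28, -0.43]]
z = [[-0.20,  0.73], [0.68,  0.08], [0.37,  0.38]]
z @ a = [[-1.54,0.66,-0.28], [-0.18,-1.53,-0.14], [-0.81,-0.74,-0.22]]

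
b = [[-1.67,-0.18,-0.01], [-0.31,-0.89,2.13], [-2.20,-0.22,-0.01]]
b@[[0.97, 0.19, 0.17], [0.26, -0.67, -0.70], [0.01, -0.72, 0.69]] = [[-1.67,-0.19,-0.16], [-0.51,-1.0,2.04], [-2.19,-0.26,-0.23]]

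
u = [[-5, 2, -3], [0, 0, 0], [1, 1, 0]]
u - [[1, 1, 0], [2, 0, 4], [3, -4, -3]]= [[-6, 1, -3], [-2, 0, -4], [-2, 5, 3]]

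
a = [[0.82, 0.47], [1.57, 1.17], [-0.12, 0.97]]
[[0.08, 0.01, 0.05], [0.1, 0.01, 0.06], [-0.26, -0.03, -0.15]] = a @ [[0.24,0.03,0.14],[-0.24,-0.03,-0.14]]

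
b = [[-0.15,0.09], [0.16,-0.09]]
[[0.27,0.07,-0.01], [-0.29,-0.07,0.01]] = b@[[-1.17,-0.32,0.75], [1.09,0.23,1.17]]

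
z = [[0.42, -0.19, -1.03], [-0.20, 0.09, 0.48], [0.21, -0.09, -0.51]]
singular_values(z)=[1.37, 0.0, 0.0]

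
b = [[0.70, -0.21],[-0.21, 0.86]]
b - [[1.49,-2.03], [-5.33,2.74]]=[[-0.79, 1.82], [5.12, -1.88]]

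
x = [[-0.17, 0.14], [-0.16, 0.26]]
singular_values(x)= [0.37, 0.06]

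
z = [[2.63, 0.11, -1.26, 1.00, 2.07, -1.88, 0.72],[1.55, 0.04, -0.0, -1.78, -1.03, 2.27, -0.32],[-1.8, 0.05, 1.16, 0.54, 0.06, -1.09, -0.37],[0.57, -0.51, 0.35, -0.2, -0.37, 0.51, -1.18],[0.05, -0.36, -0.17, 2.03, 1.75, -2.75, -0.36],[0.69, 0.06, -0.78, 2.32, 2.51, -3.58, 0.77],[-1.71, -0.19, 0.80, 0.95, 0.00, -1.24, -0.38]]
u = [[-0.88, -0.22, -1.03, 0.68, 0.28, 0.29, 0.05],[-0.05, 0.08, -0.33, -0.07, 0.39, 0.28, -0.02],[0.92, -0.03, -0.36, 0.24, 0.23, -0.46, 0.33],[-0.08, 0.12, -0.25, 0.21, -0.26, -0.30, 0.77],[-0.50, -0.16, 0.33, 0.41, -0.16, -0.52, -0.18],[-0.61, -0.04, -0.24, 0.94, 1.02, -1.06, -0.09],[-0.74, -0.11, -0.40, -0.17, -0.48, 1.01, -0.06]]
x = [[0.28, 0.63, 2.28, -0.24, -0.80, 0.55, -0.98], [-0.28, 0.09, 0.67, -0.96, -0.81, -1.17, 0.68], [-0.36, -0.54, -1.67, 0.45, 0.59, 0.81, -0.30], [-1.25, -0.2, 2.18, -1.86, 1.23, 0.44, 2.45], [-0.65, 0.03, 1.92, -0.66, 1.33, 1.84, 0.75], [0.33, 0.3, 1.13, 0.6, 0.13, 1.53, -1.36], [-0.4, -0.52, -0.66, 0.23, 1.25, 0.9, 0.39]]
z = x @ u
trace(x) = 0.09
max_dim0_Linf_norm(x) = 2.45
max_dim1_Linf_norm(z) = 3.58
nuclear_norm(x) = 13.17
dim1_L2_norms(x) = [2.76, 1.99, 2.12, 4.19, 3.2, 2.46, 1.86]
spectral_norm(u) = 2.22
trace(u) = -2.23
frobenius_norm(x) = 7.30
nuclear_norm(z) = 14.94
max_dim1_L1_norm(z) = 10.71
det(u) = 0.00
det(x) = -0.00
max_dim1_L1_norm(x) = 9.61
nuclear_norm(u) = 6.86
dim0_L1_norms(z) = [9.0, 1.32, 4.52, 8.82, 7.79, 13.32, 4.1]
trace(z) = 1.42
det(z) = 0.00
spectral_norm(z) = 7.83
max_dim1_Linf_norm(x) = 2.45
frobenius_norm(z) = 9.27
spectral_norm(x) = 5.22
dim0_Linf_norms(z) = [2.63, 0.51, 1.26, 2.32, 2.51, 3.58, 1.18]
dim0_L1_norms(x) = [3.55, 2.31, 10.51, 5.0, 6.14, 7.24, 6.91]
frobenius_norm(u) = 3.39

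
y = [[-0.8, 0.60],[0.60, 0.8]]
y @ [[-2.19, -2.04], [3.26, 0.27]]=[[3.71,  1.79], [1.29,  -1.01]]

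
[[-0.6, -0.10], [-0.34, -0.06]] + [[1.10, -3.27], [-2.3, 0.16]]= [[0.50,-3.37],[-2.64,0.1]]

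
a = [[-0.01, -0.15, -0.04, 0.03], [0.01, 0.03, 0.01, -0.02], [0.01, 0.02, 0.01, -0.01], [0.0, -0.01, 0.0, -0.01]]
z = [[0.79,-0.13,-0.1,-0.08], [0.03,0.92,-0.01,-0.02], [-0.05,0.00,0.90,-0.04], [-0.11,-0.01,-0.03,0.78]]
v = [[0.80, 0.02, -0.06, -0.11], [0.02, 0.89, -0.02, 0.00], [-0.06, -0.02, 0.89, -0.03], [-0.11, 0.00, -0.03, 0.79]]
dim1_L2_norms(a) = [0.16, 0.04, 0.03, 0.01]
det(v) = 0.49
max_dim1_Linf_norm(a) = 0.15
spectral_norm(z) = 0.96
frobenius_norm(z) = 1.71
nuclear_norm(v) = 3.37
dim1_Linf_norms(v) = [0.8, 0.89, 0.89, 0.79]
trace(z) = 3.39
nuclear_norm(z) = 3.40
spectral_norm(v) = 0.94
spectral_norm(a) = 0.16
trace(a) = 0.02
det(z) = 0.50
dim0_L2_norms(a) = [0.02, 0.15, 0.04, 0.04]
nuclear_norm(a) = 0.19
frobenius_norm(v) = 1.70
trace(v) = 3.37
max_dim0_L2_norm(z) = 0.93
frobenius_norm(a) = 0.17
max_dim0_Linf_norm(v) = 0.89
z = v + a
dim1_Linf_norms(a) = [0.15, 0.03, 0.02, 0.01]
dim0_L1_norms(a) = [0.03, 0.21, 0.06, 0.07]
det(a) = -0.00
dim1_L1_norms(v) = [0.99, 0.93, 1.0, 0.93]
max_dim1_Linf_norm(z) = 0.92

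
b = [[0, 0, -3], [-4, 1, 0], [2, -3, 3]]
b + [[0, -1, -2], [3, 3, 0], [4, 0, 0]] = [[0, -1, -5], [-1, 4, 0], [6, -3, 3]]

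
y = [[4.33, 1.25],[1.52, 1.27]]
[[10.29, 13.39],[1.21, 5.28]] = y @[[3.21, 2.89], [-2.89, 0.7]]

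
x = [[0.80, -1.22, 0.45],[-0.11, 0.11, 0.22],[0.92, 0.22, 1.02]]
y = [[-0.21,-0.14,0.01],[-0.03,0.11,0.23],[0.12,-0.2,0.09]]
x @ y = [[-0.08, -0.34, -0.23], [0.05, -0.02, 0.04], [-0.08, -0.31, 0.15]]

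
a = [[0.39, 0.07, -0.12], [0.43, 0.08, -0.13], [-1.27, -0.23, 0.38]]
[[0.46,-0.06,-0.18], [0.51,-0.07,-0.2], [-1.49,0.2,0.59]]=a @ [[0.95,-0.13,-0.38], [0.42,-0.06,-0.17], [-0.49,0.06,0.19]]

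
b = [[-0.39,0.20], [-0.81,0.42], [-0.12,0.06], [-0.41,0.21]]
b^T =[[-0.39, -0.81, -0.12, -0.41],  [0.20, 0.42, 0.06, 0.21]]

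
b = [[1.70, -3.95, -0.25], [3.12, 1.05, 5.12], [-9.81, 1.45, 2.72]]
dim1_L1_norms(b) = [5.9, 9.29, 13.98]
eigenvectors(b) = [[-0.19-0.39j, -0.19+0.39j, (-0.34+0j)], [(-0.67+0j), (-0.67-0j), 0.47+0.00j], [0.40-0.45j, 0.40+0.45j, 0.81+0.00j]]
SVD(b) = [[-0.23,0.21,0.95], [-0.19,-0.97,0.16], [0.96,-0.14,0.26]] @ diag([10.689648979392782, 5.906171455252599, 3.491682035713778]) @ [[-0.97, 0.20, 0.16], [-0.22, -0.34, -0.91], [-0.12, -0.92, 0.38]]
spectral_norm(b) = 10.69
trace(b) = 5.47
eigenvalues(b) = [(-1.11+5.24j), (-1.11-5.24j), (7.68+0j)]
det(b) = 220.45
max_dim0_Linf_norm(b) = 9.81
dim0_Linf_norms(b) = [9.81, 3.95, 5.12]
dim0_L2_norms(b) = [10.43, 4.34, 5.8]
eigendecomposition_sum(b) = [[-0.08+2.05j, (-1.24+0.26j), 0.68+0.72j], [(2.83+1.51j), -0.47+1.93j, 1.47-0.47j], [-2.68+1.02j, (-1.01-1.45j), -0.55+1.26j]] + [[-0.08-2.05j, (-1.24-0.26j), 0.68-0.72j], [(2.83-1.51j), -0.47-1.93j, 1.47+0.47j], [-2.68-1.02j, (-1.01+1.45j), (-0.55-1.26j)]] + [[(1.87-0j), (-1.46+0j), (-1.61+0j)], [(-2.55+0j), (2-0j), (2.19-0j)], [-4.44+0.00j, 3.48-0.00j, (3.81-0j)]]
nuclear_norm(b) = 20.09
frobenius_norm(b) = 12.70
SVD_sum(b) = [[2.38, -0.48, -0.39], [1.94, -0.39, -0.32], [-9.88, 2.00, 1.62]] + [[-0.27, -0.42, -1.11], [1.26, 1.97, 5.22], [0.18, 0.28, 0.76]] + [[-0.41, -3.05, 1.25],[-0.07, -0.53, 0.22],[-0.11, -0.84, 0.34]]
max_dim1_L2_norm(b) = 10.28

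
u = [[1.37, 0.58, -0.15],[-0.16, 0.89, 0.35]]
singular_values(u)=[1.51, 0.95]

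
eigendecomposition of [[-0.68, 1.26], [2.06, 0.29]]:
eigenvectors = [[-0.72, -0.5], [0.69, -0.86]]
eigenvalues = [-1.88, 1.49]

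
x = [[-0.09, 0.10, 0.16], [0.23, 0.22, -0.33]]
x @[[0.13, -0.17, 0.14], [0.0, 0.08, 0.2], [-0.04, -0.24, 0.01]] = [[-0.02, -0.02, 0.01], [0.04, 0.06, 0.07]]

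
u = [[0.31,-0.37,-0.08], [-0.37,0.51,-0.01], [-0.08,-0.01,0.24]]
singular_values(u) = [0.8, 0.26, 0.01]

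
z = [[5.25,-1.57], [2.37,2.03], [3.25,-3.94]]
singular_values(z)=[7.24, 3.66]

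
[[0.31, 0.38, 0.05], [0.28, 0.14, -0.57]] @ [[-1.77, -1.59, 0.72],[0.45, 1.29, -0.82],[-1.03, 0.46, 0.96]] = [[-0.43, 0.02, -0.04],[0.15, -0.53, -0.46]]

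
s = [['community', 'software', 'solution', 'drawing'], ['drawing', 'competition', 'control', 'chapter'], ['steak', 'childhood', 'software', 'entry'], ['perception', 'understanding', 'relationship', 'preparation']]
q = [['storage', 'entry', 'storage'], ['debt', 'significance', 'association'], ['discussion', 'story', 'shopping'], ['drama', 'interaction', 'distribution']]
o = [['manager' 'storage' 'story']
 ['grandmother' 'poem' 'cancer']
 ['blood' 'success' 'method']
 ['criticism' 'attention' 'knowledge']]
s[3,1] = 'understanding'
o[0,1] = 'storage'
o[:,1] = ['storage', 'poem', 'success', 'attention']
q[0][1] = 'entry'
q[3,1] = 'interaction'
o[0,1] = 'storage'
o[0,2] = 'story'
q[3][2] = 'distribution'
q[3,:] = ['drama', 'interaction', 'distribution']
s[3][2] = 'relationship'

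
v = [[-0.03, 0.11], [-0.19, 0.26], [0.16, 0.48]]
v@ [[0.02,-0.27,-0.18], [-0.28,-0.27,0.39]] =[[-0.03, -0.02, 0.05], [-0.08, -0.02, 0.14], [-0.13, -0.17, 0.16]]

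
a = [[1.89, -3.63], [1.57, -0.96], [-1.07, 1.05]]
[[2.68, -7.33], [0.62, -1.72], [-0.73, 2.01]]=a@[[-0.08, 0.21], [-0.78, 2.13]]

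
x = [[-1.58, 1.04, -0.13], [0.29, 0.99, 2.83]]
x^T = [[-1.58,  0.29], [1.04,  0.99], [-0.13,  2.83]]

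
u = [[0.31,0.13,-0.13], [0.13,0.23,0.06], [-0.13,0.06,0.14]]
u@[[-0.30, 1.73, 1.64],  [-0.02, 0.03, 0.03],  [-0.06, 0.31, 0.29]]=[[-0.09,0.50,0.47], [-0.05,0.25,0.24], [0.03,-0.18,-0.17]]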